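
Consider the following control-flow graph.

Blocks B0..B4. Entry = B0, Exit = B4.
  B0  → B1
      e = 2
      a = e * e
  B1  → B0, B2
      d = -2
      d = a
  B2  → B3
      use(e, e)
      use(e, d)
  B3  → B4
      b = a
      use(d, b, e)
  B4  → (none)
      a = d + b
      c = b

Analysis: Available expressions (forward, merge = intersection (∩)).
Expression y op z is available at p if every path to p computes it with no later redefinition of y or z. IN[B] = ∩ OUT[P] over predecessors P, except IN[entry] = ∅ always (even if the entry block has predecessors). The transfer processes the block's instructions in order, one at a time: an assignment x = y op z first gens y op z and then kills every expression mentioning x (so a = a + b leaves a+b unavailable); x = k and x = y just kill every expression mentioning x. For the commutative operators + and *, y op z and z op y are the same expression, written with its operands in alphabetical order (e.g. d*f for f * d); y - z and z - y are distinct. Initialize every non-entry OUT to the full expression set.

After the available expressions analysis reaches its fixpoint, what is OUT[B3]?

Converged values:
  B0:  IN={}  OUT={e*e}
  B1:  IN={e*e}  OUT={e*e}
  B2:  IN={e*e}  OUT={e*e}
  B3:  IN={e*e}  OUT={e*e}
  B4:  IN={e*e}  OUT={b+d, e*e}

Merge at B3: IN[B3] = OUT[B2] = {e*e}
Applying B3's transfer function to that IN value gives OUT[B3] (row B3 above).

Answer: {e*e}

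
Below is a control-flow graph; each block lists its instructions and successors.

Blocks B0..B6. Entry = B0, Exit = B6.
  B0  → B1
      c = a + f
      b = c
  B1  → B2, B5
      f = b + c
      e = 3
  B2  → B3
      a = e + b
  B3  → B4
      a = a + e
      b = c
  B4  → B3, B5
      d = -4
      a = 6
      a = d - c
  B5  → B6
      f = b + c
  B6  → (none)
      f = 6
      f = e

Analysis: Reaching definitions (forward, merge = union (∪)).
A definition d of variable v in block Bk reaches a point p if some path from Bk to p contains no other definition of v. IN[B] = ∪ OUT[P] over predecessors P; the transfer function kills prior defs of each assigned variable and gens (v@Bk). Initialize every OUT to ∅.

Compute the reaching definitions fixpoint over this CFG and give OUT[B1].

Answer: {b@B0, c@B0, e@B1, f@B1}

Working:
Converged values:
  B0: | IN={} | OUT={b@B0, c@B0}
  B1: | IN={b@B0, c@B0} | OUT={b@B0, c@B0, e@B1, f@B1}
  B2: | IN={b@B0, c@B0, e@B1, f@B1} | OUT={a@B2, b@B0, c@B0, e@B1, f@B1}
  B3: | IN={a@B2, a@B4, b@B0, b@B3, c@B0, d@B4, e@B1, f@B1} | OUT={a@B3, b@B3, c@B0, d@B4, e@B1, f@B1}
  B4: | IN={a@B3, b@B3, c@B0, d@B4, e@B1, f@B1} | OUT={a@B4, b@B3, c@B0, d@B4, e@B1, f@B1}
  B5: | IN={a@B4, b@B0, b@B3, c@B0, d@B4, e@B1, f@B1} | OUT={a@B4, b@B0, b@B3, c@B0, d@B4, e@B1, f@B5}
  B6: | IN={a@B4, b@B0, b@B3, c@B0, d@B4, e@B1, f@B5} | OUT={a@B4, b@B0, b@B3, c@B0, d@B4, e@B1, f@B6}

Merge at B1: IN[B1] = OUT[B0] = {b@B0, c@B0}
Applying B1's transfer function to that IN value gives OUT[B1] (row B1 above).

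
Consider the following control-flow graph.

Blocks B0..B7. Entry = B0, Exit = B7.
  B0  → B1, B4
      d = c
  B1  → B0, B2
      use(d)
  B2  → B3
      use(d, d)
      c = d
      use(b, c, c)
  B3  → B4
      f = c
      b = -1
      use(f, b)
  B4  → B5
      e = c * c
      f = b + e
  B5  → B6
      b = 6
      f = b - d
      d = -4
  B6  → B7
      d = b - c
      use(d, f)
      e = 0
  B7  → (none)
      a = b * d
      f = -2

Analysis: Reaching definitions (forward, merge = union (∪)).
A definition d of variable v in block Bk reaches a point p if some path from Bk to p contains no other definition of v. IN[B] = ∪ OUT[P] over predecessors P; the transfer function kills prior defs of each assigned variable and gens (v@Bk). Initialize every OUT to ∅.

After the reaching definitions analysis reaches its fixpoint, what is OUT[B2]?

Per-block solution:
  B0:   IN={d@B0}   OUT={d@B0}
  B1:   IN={d@B0}   OUT={d@B0}
  B2:   IN={d@B0}   OUT={c@B2, d@B0}
  B3:   IN={c@B2, d@B0}   OUT={b@B3, c@B2, d@B0, f@B3}
  B4:   IN={b@B3, c@B2, d@B0, f@B3}   OUT={b@B3, c@B2, d@B0, e@B4, f@B4}
  B5:   IN={b@B3, c@B2, d@B0, e@B4, f@B4}   OUT={b@B5, c@B2, d@B5, e@B4, f@B5}
  B6:   IN={b@B5, c@B2, d@B5, e@B4, f@B5}   OUT={b@B5, c@B2, d@B6, e@B6, f@B5}
  B7:   IN={b@B5, c@B2, d@B6, e@B6, f@B5}   OUT={a@B7, b@B5, c@B2, d@B6, e@B6, f@B7}

Merge at B2: IN[B2] = OUT[B1] = {d@B0}
Applying B2's transfer function to that IN value gives OUT[B2] (row B2 above).

Answer: {c@B2, d@B0}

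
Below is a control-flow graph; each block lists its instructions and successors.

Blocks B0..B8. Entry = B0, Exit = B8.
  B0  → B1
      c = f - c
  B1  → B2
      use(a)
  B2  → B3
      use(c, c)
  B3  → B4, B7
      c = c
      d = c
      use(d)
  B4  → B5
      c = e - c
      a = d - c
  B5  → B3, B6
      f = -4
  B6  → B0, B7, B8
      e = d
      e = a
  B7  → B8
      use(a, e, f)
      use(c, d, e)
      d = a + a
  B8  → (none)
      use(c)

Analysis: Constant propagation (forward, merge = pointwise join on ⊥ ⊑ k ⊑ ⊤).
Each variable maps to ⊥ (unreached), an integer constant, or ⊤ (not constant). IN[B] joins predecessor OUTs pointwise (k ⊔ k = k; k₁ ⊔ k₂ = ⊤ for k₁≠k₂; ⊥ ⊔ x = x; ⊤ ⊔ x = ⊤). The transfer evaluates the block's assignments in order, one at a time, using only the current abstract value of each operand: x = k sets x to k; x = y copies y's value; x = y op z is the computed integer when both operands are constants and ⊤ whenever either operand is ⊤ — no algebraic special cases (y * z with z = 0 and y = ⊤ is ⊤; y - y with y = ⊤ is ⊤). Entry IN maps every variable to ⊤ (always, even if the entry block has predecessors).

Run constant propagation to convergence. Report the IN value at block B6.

Fixpoint table:
  B0: | IN=(all ⊤) | OUT=(all ⊤)
  B1: | IN=(all ⊤) | OUT=(all ⊤)
  B2: | IN=(all ⊤) | OUT=(all ⊤)
  B3: | IN=(all ⊤) | OUT=(all ⊤)
  B4: | IN=(all ⊤) | OUT=(all ⊤)
  B5: | IN=(all ⊤) | OUT={f:-4; rest ⊤}
  B6: | IN={f:-4; rest ⊤} | OUT={f:-4; rest ⊤}
  B7: | IN=(all ⊤) | OUT=(all ⊤)
  B8: | IN=(all ⊤) | OUT=(all ⊤)

Merge at B6: IN[B6] = OUT[B5] = {a: ⊤, b: ⊤, c: ⊤, d: ⊤, e: ⊤, f: -4}

Answer: {a: ⊤, b: ⊤, c: ⊤, d: ⊤, e: ⊤, f: -4}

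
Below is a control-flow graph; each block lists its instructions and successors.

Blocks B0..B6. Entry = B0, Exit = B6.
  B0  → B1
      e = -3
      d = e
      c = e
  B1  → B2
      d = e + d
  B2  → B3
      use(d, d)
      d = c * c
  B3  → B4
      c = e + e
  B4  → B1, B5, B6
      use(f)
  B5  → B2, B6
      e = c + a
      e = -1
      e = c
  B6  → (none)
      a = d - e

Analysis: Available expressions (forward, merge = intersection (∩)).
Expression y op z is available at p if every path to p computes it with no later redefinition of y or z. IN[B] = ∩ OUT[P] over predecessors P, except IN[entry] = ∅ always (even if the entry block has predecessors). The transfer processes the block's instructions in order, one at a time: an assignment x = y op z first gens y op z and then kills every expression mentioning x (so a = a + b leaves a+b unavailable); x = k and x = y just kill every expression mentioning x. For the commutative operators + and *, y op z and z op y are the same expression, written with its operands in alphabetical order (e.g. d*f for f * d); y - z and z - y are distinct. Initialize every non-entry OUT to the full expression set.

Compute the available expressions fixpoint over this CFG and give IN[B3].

Answer: {c*c}

Derivation:
Per-block solution:
  B0:  IN={}  OUT={}
  B1:  IN={}  OUT={}
  B2:  IN={}  OUT={c*c}
  B3:  IN={c*c}  OUT={e+e}
  B4:  IN={e+e}  OUT={e+e}
  B5:  IN={e+e}  OUT={a+c}
  B6:  IN={}  OUT={d-e}

Merge at B3: IN[B3] = OUT[B2] = {c*c}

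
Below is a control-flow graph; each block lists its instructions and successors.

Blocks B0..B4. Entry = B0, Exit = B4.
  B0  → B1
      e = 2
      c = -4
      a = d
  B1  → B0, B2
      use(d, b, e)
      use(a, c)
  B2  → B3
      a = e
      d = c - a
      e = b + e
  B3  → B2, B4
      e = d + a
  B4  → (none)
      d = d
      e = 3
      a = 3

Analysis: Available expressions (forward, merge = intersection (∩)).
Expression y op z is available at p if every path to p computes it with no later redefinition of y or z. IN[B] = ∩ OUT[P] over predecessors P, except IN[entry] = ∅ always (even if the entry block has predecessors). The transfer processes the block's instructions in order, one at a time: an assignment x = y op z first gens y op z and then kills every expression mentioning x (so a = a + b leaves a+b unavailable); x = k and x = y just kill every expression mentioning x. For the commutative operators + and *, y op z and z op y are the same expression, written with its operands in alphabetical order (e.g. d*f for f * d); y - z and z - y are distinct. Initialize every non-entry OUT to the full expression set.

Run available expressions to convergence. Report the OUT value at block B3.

Fixpoint table:
  B0:  IN={}  OUT={}
  B1:  IN={}  OUT={}
  B2:  IN={}  OUT={c-a}
  B3:  IN={c-a}  OUT={a+d, c-a}
  B4:  IN={a+d, c-a}  OUT={}

Merge at B3: IN[B3] = OUT[B2] = {c-a}
Applying B3's transfer function to that IN value gives OUT[B3] (row B3 above).

Answer: {a+d, c-a}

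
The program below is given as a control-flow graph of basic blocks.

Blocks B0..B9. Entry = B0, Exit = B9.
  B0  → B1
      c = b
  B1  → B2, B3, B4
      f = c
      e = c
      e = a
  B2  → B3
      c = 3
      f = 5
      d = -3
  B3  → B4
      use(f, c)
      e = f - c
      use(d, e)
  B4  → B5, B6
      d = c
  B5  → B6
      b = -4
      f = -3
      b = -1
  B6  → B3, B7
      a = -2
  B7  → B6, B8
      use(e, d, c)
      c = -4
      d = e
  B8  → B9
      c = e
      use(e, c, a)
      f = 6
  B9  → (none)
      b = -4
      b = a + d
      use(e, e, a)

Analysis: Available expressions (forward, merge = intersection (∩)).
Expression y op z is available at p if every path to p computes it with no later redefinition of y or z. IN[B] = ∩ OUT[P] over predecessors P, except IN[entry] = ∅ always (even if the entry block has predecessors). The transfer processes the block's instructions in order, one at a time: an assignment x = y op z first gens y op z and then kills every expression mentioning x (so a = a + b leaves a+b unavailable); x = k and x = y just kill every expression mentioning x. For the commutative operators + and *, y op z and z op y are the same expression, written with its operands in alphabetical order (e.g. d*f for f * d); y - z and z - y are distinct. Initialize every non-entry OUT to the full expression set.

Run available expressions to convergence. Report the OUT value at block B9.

Fixpoint table:
  B0:   IN={}   OUT={}
  B1:   IN={}   OUT={}
  B2:   IN={}   OUT={}
  B3:   IN={}   OUT={f-c}
  B4:   IN={}   OUT={}
  B5:   IN={}   OUT={}
  B6:   IN={}   OUT={}
  B7:   IN={}   OUT={}
  B8:   IN={}   OUT={}
  B9:   IN={}   OUT={a+d}

Merge at B9: IN[B9] = OUT[B8] = {}
Applying B9's transfer function to that IN value gives OUT[B9] (row B9 above).

Answer: {a+d}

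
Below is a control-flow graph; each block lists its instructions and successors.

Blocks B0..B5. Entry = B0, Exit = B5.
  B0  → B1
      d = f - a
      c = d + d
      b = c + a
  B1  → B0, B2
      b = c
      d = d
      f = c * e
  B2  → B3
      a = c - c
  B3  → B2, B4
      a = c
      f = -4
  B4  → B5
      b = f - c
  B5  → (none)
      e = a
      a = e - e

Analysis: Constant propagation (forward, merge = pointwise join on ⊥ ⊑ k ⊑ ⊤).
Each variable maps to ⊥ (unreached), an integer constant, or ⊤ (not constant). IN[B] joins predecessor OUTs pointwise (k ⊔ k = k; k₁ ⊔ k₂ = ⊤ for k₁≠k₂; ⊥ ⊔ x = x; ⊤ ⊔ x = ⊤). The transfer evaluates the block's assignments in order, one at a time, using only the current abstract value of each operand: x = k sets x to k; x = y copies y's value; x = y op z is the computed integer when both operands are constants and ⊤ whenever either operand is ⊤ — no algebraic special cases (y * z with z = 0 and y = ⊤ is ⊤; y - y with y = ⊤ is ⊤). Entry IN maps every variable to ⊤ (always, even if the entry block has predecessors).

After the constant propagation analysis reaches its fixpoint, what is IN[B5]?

Fixpoint table:
  B0:   IN=(all ⊤)   OUT=(all ⊤)
  B1:   IN=(all ⊤)   OUT=(all ⊤)
  B2:   IN=(all ⊤)   OUT=(all ⊤)
  B3:   IN=(all ⊤)   OUT={f:-4; rest ⊤}
  B4:   IN={f:-4; rest ⊤}   OUT={f:-4; rest ⊤}
  B5:   IN={f:-4; rest ⊤}   OUT={f:-4; rest ⊤}

Merge at B5: IN[B5] = OUT[B4] = {a: ⊤, b: ⊤, c: ⊤, d: ⊤, e: ⊤, f: -4}

Answer: {a: ⊤, b: ⊤, c: ⊤, d: ⊤, e: ⊤, f: -4}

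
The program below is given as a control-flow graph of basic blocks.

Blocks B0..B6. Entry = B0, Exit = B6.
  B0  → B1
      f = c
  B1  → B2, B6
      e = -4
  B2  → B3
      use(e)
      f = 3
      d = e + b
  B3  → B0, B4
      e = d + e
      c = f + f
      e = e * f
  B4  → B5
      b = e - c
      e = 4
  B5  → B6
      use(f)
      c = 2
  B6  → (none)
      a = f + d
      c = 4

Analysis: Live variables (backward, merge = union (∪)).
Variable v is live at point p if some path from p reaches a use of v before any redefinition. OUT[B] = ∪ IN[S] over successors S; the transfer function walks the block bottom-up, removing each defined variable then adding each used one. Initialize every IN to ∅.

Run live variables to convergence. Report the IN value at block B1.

Answer: {b, d, f}

Working:
Per-block solution:
  B0:  IN={b, c, d}  OUT={b, d, f}
  B1:  IN={b, d, f}  OUT={b, d, e, f}
  B2:  IN={b, e}  OUT={b, d, e, f}
  B3:  IN={b, d, e, f}  OUT={b, c, d, e, f}
  B4:  IN={c, d, e, f}  OUT={d, f}
  B5:  IN={d, f}  OUT={d, f}
  B6:  IN={d, f}  OUT={}

Merge at B1: OUT[B1] = IN[B2] ⊔ IN[B6] = {b, d, e, f}
Applying B1's transfer function to that OUT value gives IN[B1] (row B1 above).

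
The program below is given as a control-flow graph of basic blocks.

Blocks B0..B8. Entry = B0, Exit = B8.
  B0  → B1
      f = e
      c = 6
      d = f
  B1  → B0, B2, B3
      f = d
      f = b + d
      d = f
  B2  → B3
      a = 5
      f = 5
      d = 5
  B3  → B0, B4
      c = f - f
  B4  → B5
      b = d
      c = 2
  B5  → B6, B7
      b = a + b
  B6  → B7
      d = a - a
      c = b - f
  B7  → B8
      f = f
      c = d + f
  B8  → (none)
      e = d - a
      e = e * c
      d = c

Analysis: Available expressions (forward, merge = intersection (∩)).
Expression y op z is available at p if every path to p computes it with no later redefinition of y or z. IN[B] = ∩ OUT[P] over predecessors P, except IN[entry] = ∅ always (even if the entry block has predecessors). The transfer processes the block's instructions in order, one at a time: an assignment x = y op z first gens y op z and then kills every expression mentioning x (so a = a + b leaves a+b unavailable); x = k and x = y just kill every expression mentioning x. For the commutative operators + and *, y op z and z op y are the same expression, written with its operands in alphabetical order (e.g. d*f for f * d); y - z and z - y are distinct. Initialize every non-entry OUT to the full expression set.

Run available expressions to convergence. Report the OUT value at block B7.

Per-block solution:
  B0:   IN={}   OUT={}
  B1:   IN={}   OUT={}
  B2:   IN={}   OUT={}
  B3:   IN={}   OUT={f-f}
  B4:   IN={f-f}   OUT={f-f}
  B5:   IN={f-f}   OUT={f-f}
  B6:   IN={f-f}   OUT={a-a, b-f, f-f}
  B7:   IN={f-f}   OUT={d+f}
  B8:   IN={d+f}   OUT={}

Merge at B7: IN[B7] = OUT[B5] ∩ OUT[B6] = {f-f}
Applying B7's transfer function to that IN value gives OUT[B7] (row B7 above).

Answer: {d+f}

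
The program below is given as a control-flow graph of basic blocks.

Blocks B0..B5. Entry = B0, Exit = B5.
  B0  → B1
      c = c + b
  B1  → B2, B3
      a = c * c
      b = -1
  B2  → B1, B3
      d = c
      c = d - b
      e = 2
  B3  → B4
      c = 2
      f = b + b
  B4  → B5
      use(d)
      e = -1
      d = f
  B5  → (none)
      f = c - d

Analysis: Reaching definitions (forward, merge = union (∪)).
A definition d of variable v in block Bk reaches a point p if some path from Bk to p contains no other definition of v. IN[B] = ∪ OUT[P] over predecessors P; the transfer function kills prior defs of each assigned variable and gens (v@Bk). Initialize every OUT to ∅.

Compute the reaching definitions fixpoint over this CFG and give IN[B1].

Per-block solution:
  B0: | IN={} | OUT={c@B0}
  B1: | IN={a@B1, b@B1, c@B0, c@B2, d@B2, e@B2} | OUT={a@B1, b@B1, c@B0, c@B2, d@B2, e@B2}
  B2: | IN={a@B1, b@B1, c@B0, c@B2, d@B2, e@B2} | OUT={a@B1, b@B1, c@B2, d@B2, e@B2}
  B3: | IN={a@B1, b@B1, c@B0, c@B2, d@B2, e@B2} | OUT={a@B1, b@B1, c@B3, d@B2, e@B2, f@B3}
  B4: | IN={a@B1, b@B1, c@B3, d@B2, e@B2, f@B3} | OUT={a@B1, b@B1, c@B3, d@B4, e@B4, f@B3}
  B5: | IN={a@B1, b@B1, c@B3, d@B4, e@B4, f@B3} | OUT={a@B1, b@B1, c@B3, d@B4, e@B4, f@B5}

Merge at B1: IN[B1] = OUT[B0] ⊔ OUT[B2] = {a@B1, b@B1, c@B0, c@B2, d@B2, e@B2}

Answer: {a@B1, b@B1, c@B0, c@B2, d@B2, e@B2}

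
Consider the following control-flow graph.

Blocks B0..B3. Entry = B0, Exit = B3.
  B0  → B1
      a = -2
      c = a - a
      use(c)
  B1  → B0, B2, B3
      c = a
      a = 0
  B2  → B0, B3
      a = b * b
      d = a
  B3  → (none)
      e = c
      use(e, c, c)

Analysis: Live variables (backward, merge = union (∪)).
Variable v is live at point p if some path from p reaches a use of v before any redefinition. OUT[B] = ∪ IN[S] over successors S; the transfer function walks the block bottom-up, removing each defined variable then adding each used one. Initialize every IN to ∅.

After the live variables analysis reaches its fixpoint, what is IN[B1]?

Fixpoint table:
  B0:  IN={b}  OUT={a, b}
  B1:  IN={a, b}  OUT={b, c}
  B2:  IN={b, c}  OUT={b, c}
  B3:  IN={c}  OUT={}

Merge at B1: OUT[B1] = IN[B0] ⊔ IN[B2] ⊔ IN[B3] = {b, c}
Applying B1's transfer function to that OUT value gives IN[B1] (row B1 above).

Answer: {a, b}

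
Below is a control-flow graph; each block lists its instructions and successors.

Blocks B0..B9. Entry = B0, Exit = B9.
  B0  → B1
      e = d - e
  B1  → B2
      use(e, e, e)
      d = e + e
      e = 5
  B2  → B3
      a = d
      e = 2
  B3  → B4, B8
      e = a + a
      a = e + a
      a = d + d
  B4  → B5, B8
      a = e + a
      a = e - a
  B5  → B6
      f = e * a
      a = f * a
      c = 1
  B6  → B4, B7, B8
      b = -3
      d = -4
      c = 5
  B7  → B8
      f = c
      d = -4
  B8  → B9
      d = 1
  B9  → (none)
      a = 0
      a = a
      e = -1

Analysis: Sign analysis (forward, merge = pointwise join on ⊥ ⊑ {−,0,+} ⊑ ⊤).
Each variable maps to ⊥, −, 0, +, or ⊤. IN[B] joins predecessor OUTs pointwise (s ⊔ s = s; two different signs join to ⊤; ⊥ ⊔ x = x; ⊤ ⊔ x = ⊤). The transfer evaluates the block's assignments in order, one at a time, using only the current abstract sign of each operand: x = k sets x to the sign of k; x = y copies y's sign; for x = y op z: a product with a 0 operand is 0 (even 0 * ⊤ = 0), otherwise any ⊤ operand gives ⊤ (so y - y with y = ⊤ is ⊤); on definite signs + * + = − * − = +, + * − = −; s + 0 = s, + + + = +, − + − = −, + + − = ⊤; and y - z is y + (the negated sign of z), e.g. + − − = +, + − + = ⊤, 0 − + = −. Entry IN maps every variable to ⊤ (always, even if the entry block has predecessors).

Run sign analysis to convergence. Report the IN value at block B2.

Converged values:
  B0:  IN=(all ⊤)  OUT=(all ⊤)
  B1:  IN=(all ⊤)  OUT={e:+; rest ⊤}
  B2:  IN={e:+; rest ⊤}  OUT={e:+; rest ⊤}
  B3:  IN={e:+; rest ⊤}  OUT=(all ⊤)
  B4:  IN=(all ⊤)  OUT=(all ⊤)
  B5:  IN=(all ⊤)  OUT={c:+; rest ⊤}
  B6:  IN={c:+; rest ⊤}  OUT={b:-, c:+, d:-; rest ⊤}
  B7:  IN={b:-, c:+, d:-; rest ⊤}  OUT={b:-, c:+, d:-, f:+; rest ⊤}
  B8:  IN=(all ⊤)  OUT={d:+; rest ⊤}
  B9:  IN={d:+; rest ⊤}  OUT={a:0, d:+, e:-; rest ⊤}

Merge at B2: IN[B2] = OUT[B1] = {a: ⊤, b: ⊤, c: ⊤, d: ⊤, e: +, f: ⊤}

Answer: {a: ⊤, b: ⊤, c: ⊤, d: ⊤, e: +, f: ⊤}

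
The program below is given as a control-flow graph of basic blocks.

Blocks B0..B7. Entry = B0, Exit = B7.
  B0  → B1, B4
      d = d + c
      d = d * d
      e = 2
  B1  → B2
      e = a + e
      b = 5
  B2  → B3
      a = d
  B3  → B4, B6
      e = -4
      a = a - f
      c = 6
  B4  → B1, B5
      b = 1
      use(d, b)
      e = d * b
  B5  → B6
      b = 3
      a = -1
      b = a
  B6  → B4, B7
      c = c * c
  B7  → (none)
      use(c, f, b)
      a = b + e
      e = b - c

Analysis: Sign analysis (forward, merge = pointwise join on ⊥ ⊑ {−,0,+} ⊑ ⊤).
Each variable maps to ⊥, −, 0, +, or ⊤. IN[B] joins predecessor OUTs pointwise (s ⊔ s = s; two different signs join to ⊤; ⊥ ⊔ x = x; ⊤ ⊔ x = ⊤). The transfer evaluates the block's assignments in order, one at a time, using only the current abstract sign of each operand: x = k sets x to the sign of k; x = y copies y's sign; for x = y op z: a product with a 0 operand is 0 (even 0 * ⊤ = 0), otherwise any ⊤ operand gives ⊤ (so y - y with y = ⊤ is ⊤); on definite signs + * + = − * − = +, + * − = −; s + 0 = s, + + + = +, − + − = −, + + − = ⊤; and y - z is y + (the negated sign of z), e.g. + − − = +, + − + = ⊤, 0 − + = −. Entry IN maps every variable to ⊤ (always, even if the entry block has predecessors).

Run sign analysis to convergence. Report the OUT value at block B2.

Fixpoint table:
  B0: | IN=(all ⊤) | OUT={e:+; rest ⊤}
  B1: | IN=(all ⊤) | OUT={b:+; rest ⊤}
  B2: | IN={b:+; rest ⊤} | OUT={b:+; rest ⊤}
  B3: | IN={b:+; rest ⊤} | OUT={b:+, c:+, e:-; rest ⊤}
  B4: | IN=(all ⊤) | OUT={b:+; rest ⊤}
  B5: | IN={b:+; rest ⊤} | OUT={a:-, b:-; rest ⊤}
  B6: | IN=(all ⊤) | OUT=(all ⊤)
  B7: | IN=(all ⊤) | OUT=(all ⊤)

Merge at B2: IN[B2] = OUT[B1] = {a: ⊤, b: +, c: ⊤, d: ⊤, e: ⊤, f: ⊤}
Applying B2's transfer function to that IN value gives OUT[B2] (row B2 above).

Answer: {a: ⊤, b: +, c: ⊤, d: ⊤, e: ⊤, f: ⊤}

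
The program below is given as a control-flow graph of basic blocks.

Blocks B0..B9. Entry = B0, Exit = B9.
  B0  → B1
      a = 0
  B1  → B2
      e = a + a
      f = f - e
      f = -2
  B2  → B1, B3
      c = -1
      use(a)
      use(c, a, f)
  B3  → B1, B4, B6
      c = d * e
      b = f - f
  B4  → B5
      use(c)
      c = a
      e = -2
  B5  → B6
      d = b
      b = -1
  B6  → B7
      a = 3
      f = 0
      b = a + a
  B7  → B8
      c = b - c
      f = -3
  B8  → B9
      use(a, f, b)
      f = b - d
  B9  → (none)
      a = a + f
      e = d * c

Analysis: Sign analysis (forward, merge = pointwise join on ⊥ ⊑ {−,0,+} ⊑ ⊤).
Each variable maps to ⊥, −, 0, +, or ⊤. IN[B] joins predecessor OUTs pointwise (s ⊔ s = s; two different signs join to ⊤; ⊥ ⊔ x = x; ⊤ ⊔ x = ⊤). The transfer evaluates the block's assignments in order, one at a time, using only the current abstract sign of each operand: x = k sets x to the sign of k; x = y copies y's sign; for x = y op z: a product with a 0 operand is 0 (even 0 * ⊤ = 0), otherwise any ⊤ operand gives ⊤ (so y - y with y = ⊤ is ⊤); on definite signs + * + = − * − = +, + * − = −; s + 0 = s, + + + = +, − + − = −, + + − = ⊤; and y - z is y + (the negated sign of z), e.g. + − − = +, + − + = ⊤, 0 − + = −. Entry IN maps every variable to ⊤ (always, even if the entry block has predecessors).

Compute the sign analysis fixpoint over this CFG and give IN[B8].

Answer: {a: +, b: +, c: +, d: ⊤, e: ⊤, f: -}

Working:
Per-block solution:
  B0:   IN=(all ⊤)   OUT={a:0; rest ⊤}
  B1:   IN={a:0; rest ⊤}   OUT={a:0, e:0, f:-; rest ⊤}
  B2:   IN={a:0, e:0, f:-; rest ⊤}   OUT={a:0, c:-, e:0, f:-; rest ⊤}
  B3:   IN={a:0, c:-, e:0, f:-; rest ⊤}   OUT={a:0, c:0, e:0, f:-; rest ⊤}
  B4:   IN={a:0, c:0, e:0, f:-; rest ⊤}   OUT={a:0, c:0, e:-, f:-; rest ⊤}
  B5:   IN={a:0, c:0, e:-, f:-; rest ⊤}   OUT={a:0, b:-, c:0, e:-, f:-; rest ⊤}
  B6:   IN={a:0, c:0, f:-; rest ⊤}   OUT={a:+, b:+, c:0, f:0; rest ⊤}
  B7:   IN={a:+, b:+, c:0, f:0; rest ⊤}   OUT={a:+, b:+, c:+, f:-; rest ⊤}
  B8:   IN={a:+, b:+, c:+, f:-; rest ⊤}   OUT={a:+, b:+, c:+; rest ⊤}
  B9:   IN={a:+, b:+, c:+; rest ⊤}   OUT={b:+, c:+; rest ⊤}

Merge at B8: IN[B8] = OUT[B7] = {a: +, b: +, c: +, d: ⊤, e: ⊤, f: -}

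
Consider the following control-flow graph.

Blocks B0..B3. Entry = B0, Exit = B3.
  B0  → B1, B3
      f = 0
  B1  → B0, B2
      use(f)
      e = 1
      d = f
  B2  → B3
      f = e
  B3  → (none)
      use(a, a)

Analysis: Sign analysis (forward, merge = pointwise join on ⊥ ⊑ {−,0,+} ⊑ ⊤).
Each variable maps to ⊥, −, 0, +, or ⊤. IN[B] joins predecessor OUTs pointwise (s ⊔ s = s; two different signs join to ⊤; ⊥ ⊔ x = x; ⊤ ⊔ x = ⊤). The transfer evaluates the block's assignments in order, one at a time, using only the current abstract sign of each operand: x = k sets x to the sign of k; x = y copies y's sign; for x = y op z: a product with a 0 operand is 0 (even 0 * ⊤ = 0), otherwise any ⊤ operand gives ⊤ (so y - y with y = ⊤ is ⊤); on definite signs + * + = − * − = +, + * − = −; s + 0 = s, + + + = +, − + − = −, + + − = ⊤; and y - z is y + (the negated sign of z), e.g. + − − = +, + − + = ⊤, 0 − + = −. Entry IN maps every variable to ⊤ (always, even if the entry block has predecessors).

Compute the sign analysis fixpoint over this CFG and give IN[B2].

Answer: {a: ⊤, b: ⊤, c: ⊤, d: 0, e: +, f: 0}

Trace:
Converged values:
  B0: | IN=(all ⊤) | OUT={f:0; rest ⊤}
  B1: | IN={f:0; rest ⊤} | OUT={d:0, e:+, f:0; rest ⊤}
  B2: | IN={d:0, e:+, f:0; rest ⊤} | OUT={d:0, e:+, f:+; rest ⊤}
  B3: | IN=(all ⊤) | OUT=(all ⊤)

Merge at B2: IN[B2] = OUT[B1] = {a: ⊤, b: ⊤, c: ⊤, d: 0, e: +, f: 0}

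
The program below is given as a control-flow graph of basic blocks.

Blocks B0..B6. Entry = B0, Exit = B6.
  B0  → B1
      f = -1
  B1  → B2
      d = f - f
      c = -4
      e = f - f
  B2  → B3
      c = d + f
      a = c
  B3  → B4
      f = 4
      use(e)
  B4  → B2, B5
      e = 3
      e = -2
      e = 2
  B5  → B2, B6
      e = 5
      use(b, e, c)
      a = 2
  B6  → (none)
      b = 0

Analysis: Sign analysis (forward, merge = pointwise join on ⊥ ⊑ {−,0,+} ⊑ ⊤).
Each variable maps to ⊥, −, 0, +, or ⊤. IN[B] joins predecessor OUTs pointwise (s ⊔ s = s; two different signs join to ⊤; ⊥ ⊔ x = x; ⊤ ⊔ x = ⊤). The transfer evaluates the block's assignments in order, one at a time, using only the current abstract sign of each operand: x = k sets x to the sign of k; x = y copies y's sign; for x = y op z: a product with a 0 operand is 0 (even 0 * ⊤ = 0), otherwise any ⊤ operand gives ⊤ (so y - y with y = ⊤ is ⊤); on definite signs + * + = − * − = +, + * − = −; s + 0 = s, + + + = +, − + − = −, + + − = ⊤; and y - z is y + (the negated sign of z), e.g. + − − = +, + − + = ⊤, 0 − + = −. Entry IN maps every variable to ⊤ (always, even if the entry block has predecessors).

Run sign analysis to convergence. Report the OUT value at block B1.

Converged values:
  B0: | IN=(all ⊤) | OUT={f:-; rest ⊤}
  B1: | IN={f:-; rest ⊤} | OUT={c:-, f:-; rest ⊤}
  B2: | IN=(all ⊤) | OUT=(all ⊤)
  B3: | IN=(all ⊤) | OUT={f:+; rest ⊤}
  B4: | IN={f:+; rest ⊤} | OUT={e:+, f:+; rest ⊤}
  B5: | IN={e:+, f:+; rest ⊤} | OUT={a:+, e:+, f:+; rest ⊤}
  B6: | IN={a:+, e:+, f:+; rest ⊤} | OUT={a:+, b:0, e:+, f:+; rest ⊤}

Merge at B1: IN[B1] = OUT[B0] = {a: ⊤, b: ⊤, c: ⊤, d: ⊤, e: ⊤, f: -}
Applying B1's transfer function to that IN value gives OUT[B1] (row B1 above).

Answer: {a: ⊤, b: ⊤, c: -, d: ⊤, e: ⊤, f: -}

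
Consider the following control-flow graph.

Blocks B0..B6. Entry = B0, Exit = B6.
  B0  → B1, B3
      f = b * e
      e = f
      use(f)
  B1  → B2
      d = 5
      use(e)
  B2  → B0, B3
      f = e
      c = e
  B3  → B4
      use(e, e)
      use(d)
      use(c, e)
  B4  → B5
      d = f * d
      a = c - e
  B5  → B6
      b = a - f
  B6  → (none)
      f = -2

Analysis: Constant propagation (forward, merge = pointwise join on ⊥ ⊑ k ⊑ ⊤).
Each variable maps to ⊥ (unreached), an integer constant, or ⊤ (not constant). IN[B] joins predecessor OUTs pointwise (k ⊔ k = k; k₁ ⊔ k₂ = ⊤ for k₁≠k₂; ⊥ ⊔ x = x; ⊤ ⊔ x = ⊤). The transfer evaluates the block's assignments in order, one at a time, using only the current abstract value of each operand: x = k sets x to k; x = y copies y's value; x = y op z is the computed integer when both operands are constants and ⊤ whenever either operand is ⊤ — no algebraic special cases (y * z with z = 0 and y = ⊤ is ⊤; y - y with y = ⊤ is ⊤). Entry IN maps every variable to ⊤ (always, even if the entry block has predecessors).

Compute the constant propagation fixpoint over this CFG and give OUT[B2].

Answer: {a: ⊤, b: ⊤, c: ⊤, d: 5, e: ⊤, f: ⊤}

Working:
Per-block solution:
  B0: | IN=(all ⊤) | OUT=(all ⊤)
  B1: | IN=(all ⊤) | OUT={d:5; rest ⊤}
  B2: | IN={d:5; rest ⊤} | OUT={d:5; rest ⊤}
  B3: | IN=(all ⊤) | OUT=(all ⊤)
  B4: | IN=(all ⊤) | OUT=(all ⊤)
  B5: | IN=(all ⊤) | OUT=(all ⊤)
  B6: | IN=(all ⊤) | OUT={f:-2; rest ⊤}

Merge at B2: IN[B2] = OUT[B1] = {a: ⊤, b: ⊤, c: ⊤, d: 5, e: ⊤, f: ⊤}
Applying B2's transfer function to that IN value gives OUT[B2] (row B2 above).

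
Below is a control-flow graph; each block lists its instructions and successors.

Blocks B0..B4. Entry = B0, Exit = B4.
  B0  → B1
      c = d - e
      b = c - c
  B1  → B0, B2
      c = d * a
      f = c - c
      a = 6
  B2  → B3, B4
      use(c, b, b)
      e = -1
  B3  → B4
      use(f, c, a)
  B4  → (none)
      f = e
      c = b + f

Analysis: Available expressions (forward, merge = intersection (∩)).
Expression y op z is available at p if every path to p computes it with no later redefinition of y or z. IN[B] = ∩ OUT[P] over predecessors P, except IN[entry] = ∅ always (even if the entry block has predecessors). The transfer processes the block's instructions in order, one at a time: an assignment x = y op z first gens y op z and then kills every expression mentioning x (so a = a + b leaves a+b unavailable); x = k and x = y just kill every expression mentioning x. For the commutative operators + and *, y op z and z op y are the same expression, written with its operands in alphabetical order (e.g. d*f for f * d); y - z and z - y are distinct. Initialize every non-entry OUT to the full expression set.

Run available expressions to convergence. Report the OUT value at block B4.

Fixpoint table:
  B0: | IN={} | OUT={c-c, d-e}
  B1: | IN={c-c, d-e} | OUT={c-c, d-e}
  B2: | IN={c-c, d-e} | OUT={c-c}
  B3: | IN={c-c} | OUT={c-c}
  B4: | IN={c-c} | OUT={b+f}

Merge at B4: IN[B4] = OUT[B2] ∩ OUT[B3] = {c-c}
Applying B4's transfer function to that IN value gives OUT[B4] (row B4 above).

Answer: {b+f}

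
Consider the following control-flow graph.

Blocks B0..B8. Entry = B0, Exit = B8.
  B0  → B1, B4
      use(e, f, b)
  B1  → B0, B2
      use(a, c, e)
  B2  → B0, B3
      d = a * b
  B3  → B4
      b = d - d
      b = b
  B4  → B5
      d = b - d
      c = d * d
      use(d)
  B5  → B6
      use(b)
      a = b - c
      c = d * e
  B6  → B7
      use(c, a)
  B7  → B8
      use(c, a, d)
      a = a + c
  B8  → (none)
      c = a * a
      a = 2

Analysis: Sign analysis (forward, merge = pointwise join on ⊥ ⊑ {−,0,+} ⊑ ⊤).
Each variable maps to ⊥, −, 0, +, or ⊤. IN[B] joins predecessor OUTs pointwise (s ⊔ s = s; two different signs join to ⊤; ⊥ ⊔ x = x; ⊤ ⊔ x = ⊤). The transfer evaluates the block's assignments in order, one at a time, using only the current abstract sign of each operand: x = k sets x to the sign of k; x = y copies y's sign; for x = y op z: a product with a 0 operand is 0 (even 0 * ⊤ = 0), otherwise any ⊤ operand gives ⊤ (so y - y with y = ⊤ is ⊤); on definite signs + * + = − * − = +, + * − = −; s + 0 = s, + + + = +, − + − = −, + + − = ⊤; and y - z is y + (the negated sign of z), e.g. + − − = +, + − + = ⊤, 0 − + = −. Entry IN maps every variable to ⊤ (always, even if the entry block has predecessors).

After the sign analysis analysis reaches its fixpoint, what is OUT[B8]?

Per-block solution:
  B0:  IN=(all ⊤)  OUT=(all ⊤)
  B1:  IN=(all ⊤)  OUT=(all ⊤)
  B2:  IN=(all ⊤)  OUT=(all ⊤)
  B3:  IN=(all ⊤)  OUT=(all ⊤)
  B4:  IN=(all ⊤)  OUT=(all ⊤)
  B5:  IN=(all ⊤)  OUT=(all ⊤)
  B6:  IN=(all ⊤)  OUT=(all ⊤)
  B7:  IN=(all ⊤)  OUT=(all ⊤)
  B8:  IN=(all ⊤)  OUT={a:+; rest ⊤}

Merge at B8: IN[B8] = OUT[B7] = {a: ⊤, b: ⊤, c: ⊤, d: ⊤, e: ⊤, f: ⊤}
Applying B8's transfer function to that IN value gives OUT[B8] (row B8 above).

Answer: {a: +, b: ⊤, c: ⊤, d: ⊤, e: ⊤, f: ⊤}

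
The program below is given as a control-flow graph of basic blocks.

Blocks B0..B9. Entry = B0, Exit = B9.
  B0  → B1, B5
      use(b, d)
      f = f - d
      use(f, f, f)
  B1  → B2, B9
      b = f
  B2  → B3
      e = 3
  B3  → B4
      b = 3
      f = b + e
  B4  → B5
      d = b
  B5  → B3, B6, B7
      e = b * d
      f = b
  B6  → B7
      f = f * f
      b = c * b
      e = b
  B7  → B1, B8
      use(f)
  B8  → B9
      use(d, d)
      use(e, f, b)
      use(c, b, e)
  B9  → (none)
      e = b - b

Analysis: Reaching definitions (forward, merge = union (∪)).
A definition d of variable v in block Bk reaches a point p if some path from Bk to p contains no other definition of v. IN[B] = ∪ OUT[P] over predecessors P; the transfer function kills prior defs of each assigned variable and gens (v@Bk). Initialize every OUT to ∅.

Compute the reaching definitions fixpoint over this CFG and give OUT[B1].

Per-block solution:
  B0:  IN={}  OUT={f@B0}
  B1:  IN={b@B3, b@B6, d@B4, e@B5, e@B6, f@B0, f@B5, f@B6}  OUT={b@B1, d@B4, e@B5, e@B6, f@B0, f@B5, f@B6}
  B2:  IN={b@B1, d@B4, e@B5, e@B6, f@B0, f@B5, f@B6}  OUT={b@B1, d@B4, e@B2, f@B0, f@B5, f@B6}
  B3:  IN={b@B1, b@B3, d@B4, e@B2, e@B5, f@B0, f@B5, f@B6}  OUT={b@B3, d@B4, e@B2, e@B5, f@B3}
  B4:  IN={b@B3, d@B4, e@B2, e@B5, f@B3}  OUT={b@B3, d@B4, e@B2, e@B5, f@B3}
  B5:  IN={b@B3, d@B4, e@B2, e@B5, f@B0, f@B3}  OUT={b@B3, d@B4, e@B5, f@B5}
  B6:  IN={b@B3, d@B4, e@B5, f@B5}  OUT={b@B6, d@B4, e@B6, f@B6}
  B7:  IN={b@B3, b@B6, d@B4, e@B5, e@B6, f@B5, f@B6}  OUT={b@B3, b@B6, d@B4, e@B5, e@B6, f@B5, f@B6}
  B8:  IN={b@B3, b@B6, d@B4, e@B5, e@B6, f@B5, f@B6}  OUT={b@B3, b@B6, d@B4, e@B5, e@B6, f@B5, f@B6}
  B9:  IN={b@B1, b@B3, b@B6, d@B4, e@B5, e@B6, f@B0, f@B5, f@B6}  OUT={b@B1, b@B3, b@B6, d@B4, e@B9, f@B0, f@B5, f@B6}

Merge at B1: IN[B1] = OUT[B0] ⊔ OUT[B7] = {b@B3, b@B6, d@B4, e@B5, e@B6, f@B0, f@B5, f@B6}
Applying B1's transfer function to that IN value gives OUT[B1] (row B1 above).

Answer: {b@B1, d@B4, e@B5, e@B6, f@B0, f@B5, f@B6}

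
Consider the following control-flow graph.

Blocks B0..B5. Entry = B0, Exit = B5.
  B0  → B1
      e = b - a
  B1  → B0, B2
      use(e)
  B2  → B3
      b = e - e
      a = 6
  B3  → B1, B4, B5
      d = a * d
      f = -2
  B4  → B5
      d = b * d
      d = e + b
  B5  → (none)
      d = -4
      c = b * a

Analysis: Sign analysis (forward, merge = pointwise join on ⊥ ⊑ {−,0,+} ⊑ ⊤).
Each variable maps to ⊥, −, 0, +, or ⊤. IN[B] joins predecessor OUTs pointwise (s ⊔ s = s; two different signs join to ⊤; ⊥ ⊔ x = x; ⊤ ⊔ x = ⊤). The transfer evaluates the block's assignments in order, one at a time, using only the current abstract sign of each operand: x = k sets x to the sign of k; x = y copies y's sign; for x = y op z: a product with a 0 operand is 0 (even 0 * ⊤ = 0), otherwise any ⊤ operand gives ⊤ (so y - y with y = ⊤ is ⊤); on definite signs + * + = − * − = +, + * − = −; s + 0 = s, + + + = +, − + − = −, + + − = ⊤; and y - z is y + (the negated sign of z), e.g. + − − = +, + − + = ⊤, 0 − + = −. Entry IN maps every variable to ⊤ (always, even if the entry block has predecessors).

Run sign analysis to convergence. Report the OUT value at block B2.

Answer: {a: +, b: ⊤, c: ⊤, d: ⊤, e: ⊤, f: ⊤}

Trace:
Per-block solution:
  B0:  IN=(all ⊤)  OUT=(all ⊤)
  B1:  IN=(all ⊤)  OUT=(all ⊤)
  B2:  IN=(all ⊤)  OUT={a:+; rest ⊤}
  B3:  IN={a:+; rest ⊤}  OUT={a:+, f:-; rest ⊤}
  B4:  IN={a:+, f:-; rest ⊤}  OUT={a:+, f:-; rest ⊤}
  B5:  IN={a:+, f:-; rest ⊤}  OUT={a:+, d:-, f:-; rest ⊤}

Merge at B2: IN[B2] = OUT[B1] = {a: ⊤, b: ⊤, c: ⊤, d: ⊤, e: ⊤, f: ⊤}
Applying B2's transfer function to that IN value gives OUT[B2] (row B2 above).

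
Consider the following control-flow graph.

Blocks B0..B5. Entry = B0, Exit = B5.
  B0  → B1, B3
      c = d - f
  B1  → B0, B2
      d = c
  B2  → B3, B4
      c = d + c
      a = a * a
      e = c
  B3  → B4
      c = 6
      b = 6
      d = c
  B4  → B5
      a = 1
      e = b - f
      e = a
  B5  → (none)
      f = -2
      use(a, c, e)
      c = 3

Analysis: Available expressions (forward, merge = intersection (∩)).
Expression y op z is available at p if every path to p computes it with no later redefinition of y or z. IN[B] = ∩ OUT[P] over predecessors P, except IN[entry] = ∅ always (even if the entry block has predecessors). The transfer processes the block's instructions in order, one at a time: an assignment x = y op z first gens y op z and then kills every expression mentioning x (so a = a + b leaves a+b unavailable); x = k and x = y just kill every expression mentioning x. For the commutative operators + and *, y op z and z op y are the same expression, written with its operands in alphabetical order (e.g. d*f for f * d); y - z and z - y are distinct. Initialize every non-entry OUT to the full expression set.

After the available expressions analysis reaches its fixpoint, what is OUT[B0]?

Fixpoint table:
  B0: | IN={} | OUT={d-f}
  B1: | IN={d-f} | OUT={}
  B2: | IN={} | OUT={}
  B3: | IN={} | OUT={}
  B4: | IN={} | OUT={b-f}
  B5: | IN={b-f} | OUT={}

Merge at B0 (entry node, so the boundary value {} is joined with the incoming edge(s)): IN[B0] = {} ∩ OUT[B1] = {}
Applying B0's transfer function to that IN value gives OUT[B0] (row B0 above).

Answer: {d-f}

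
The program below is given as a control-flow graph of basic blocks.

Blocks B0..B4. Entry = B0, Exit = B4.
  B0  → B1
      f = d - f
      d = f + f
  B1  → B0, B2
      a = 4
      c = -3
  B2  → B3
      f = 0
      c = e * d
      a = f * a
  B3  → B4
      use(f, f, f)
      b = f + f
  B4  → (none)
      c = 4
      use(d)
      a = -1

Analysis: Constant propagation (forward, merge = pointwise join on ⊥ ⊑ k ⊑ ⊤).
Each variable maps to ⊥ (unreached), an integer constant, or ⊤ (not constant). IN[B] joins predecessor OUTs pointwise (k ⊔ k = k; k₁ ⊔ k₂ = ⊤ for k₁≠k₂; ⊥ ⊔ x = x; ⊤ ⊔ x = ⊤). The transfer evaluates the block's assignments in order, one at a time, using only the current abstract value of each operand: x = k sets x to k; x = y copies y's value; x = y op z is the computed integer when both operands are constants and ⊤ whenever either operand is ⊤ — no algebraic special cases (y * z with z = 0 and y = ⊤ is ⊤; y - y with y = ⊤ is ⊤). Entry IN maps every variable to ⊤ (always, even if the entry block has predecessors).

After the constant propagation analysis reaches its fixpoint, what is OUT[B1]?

Per-block solution:
  B0: | IN=(all ⊤) | OUT=(all ⊤)
  B1: | IN=(all ⊤) | OUT={a:4, c:-3; rest ⊤}
  B2: | IN={a:4, c:-3; rest ⊤} | OUT={a:0, f:0; rest ⊤}
  B3: | IN={a:0, f:0; rest ⊤} | OUT={a:0, b:0, f:0; rest ⊤}
  B4: | IN={a:0, b:0, f:0; rest ⊤} | OUT={a:-1, b:0, c:4, f:0; rest ⊤}

Merge at B1: IN[B1] = OUT[B0] = {a: ⊤, b: ⊤, c: ⊤, d: ⊤, e: ⊤, f: ⊤}
Applying B1's transfer function to that IN value gives OUT[B1] (row B1 above).

Answer: {a: 4, b: ⊤, c: -3, d: ⊤, e: ⊤, f: ⊤}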